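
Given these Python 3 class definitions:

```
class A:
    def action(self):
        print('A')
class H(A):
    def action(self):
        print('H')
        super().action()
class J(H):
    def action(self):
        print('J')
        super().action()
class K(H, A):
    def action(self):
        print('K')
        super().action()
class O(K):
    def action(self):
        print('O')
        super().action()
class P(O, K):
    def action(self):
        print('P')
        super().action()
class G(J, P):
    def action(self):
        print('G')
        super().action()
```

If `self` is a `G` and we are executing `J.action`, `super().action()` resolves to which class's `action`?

P

L[G] = G + merge(L[J], L[P], [J P])
  take J:  [J H A object] + [P O K H A object] + [J P]
  take P:  [H A object] + [P O K H A object] + [P]
  take O:  [H A object] + [O K H A object]
  take K:  [H A object] + [K H A object]
  take H:  [H A object] + [H A object]
  take A:  [A object] + [A object]
  take object:  [object] + [object]
MRO: G J P O K H A object
super() in J.action on a G instance goes to the class after J in G's MRO: P.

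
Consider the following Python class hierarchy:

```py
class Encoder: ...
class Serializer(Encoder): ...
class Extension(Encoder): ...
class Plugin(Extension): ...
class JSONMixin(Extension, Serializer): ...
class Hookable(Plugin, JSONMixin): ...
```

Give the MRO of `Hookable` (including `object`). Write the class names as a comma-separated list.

L[Hookable] = Hookable + merge(L[Plugin], L[JSONMixin], [Plugin JSONMixin])
  take Plugin:  [Plugin Extension Encoder object] + [JSONMixin Extension Serializer Encoder object] + [Plugin JSONMixin]
  take JSONMixin:  [Extension Encoder object] + [JSONMixin Extension Serializer Encoder object] + [JSONMixin]
  take Extension:  [Extension Encoder object] + [Extension Serializer Encoder object]
  take Serializer:  [Encoder object] + [Serializer Encoder object]
  take Encoder:  [Encoder object] + [Encoder object]
  take object:  [object] + [object]

Hookable, Plugin, JSONMixin, Extension, Serializer, Encoder, object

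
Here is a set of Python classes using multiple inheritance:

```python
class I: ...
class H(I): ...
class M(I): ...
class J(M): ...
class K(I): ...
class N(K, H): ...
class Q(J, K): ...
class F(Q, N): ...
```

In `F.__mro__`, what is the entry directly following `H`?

L[F] = F + merge(L[Q], L[N], [Q N])
  take Q:  [Q J M K I object] + [N K H I object] + [Q N]
  take J:  [J M K I object] + [N K H I object] + [N]
  take M:  [M K I object] + [N K H I object] + [N]
  take N:  [K I object] + [N K H I object] + [N]
  take K:  [K I object] + [K H I object]
  take H:  [I object] + [H I object]
  take I:  [I object] + [I object]
  take object:  [object] + [object]
MRO: F Q J M N K H I object
H is at position 6; next is I.

I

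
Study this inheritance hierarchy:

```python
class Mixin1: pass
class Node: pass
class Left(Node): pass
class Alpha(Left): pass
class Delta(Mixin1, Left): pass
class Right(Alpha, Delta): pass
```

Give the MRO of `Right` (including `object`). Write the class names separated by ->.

Right -> Alpha -> Delta -> Mixin1 -> Left -> Node -> object

L[Right] = Right + merge(L[Alpha], L[Delta], [Alpha Delta])
  take Alpha:  [Alpha Left Node object] + [Delta Mixin1 Left Node object] + [Alpha Delta]
  take Delta:  [Left Node object] + [Delta Mixin1 Left Node object] + [Delta]
  take Mixin1:  [Left Node object] + [Mixin1 Left Node object]
  take Left:  [Left Node object] + [Left Node object]
  take Node:  [Node object] + [Node object]
  take object:  [object] + [object]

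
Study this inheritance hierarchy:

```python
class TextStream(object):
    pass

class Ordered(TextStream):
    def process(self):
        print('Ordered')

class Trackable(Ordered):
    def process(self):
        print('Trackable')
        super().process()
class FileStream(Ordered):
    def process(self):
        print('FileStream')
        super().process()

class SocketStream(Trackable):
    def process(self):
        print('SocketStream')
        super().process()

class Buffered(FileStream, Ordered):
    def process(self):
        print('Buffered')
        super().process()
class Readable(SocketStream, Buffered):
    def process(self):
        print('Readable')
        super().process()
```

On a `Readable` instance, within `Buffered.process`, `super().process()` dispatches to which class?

L[Readable] = Readable + merge(L[SocketStream], L[Buffered], [SocketStream Buffered])
  take SocketStream:  [SocketStream Trackable Ordered TextStream object] + [Buffered FileStream Ordered TextStream object] + [SocketStream Buffered]
  take Trackable:  [Trackable Ordered TextStream object] + [Buffered FileStream Ordered TextStream object] + [Buffered]
  take Buffered:  [Ordered TextStream object] + [Buffered FileStream Ordered TextStream object] + [Buffered]
  take FileStream:  [Ordered TextStream object] + [FileStream Ordered TextStream object]
  take Ordered:  [Ordered TextStream object] + [Ordered TextStream object]
  take TextStream:  [TextStream object] + [TextStream object]
  take object:  [object] + [object]
MRO: Readable SocketStream Trackable Buffered FileStream Ordered TextStream object
super() in Buffered.process on a Readable instance goes to the class after Buffered in Readable's MRO: FileStream.

FileStream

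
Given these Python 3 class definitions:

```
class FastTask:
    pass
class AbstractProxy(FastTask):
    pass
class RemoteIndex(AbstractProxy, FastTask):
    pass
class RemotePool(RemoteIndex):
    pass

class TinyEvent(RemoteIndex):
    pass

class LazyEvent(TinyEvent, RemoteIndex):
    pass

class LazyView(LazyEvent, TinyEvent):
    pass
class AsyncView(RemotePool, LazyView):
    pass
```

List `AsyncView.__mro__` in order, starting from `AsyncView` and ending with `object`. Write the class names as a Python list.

L[AsyncView] = AsyncView + merge(L[RemotePool], L[LazyView], [RemotePool LazyView])
  take RemotePool:  [RemotePool RemoteIndex AbstractProxy FastTask object] + [LazyView LazyEvent TinyEvent RemoteIndex AbstractProxy FastTask object] + [RemotePool LazyView]
  take LazyView:  [RemoteIndex AbstractProxy FastTask object] + [LazyView LazyEvent TinyEvent RemoteIndex AbstractProxy FastTask object] + [LazyView]
  take LazyEvent:  [RemoteIndex AbstractProxy FastTask object] + [LazyEvent TinyEvent RemoteIndex AbstractProxy FastTask object]
  take TinyEvent:  [RemoteIndex AbstractProxy FastTask object] + [TinyEvent RemoteIndex AbstractProxy FastTask object]
  take RemoteIndex:  [RemoteIndex AbstractProxy FastTask object] + [RemoteIndex AbstractProxy FastTask object]
  take AbstractProxy:  [AbstractProxy FastTask object] + [AbstractProxy FastTask object]
  take FastTask:  [FastTask object] + [FastTask object]
  take object:  [object] + [object]

[AsyncView, RemotePool, LazyView, LazyEvent, TinyEvent, RemoteIndex, AbstractProxy, FastTask, object]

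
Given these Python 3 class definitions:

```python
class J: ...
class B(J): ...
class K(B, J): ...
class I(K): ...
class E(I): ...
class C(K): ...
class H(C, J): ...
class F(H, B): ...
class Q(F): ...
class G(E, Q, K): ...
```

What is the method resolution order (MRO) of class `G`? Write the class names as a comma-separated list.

L[G] = G + merge(L[E], L[Q], L[K], [E Q K])
  take E:  [E I K B J object] + [Q F H C K B J object] + [K B J object] + [E Q K]
  take I:  [I K B J object] + [Q F H C K B J object] + [K B J object] + [Q K]
  take Q:  [K B J object] + [Q F H C K B J object] + [K B J object] + [Q K]
  take F:  [K B J object] + [F H C K B J object] + [K B J object] + [K]
  take H:  [K B J object] + [H C K B J object] + [K B J object] + [K]
  take C:  [K B J object] + [C K B J object] + [K B J object] + [K]
  take K:  [K B J object] + [K B J object] + [K B J object] + [K]
  take B:  [B J object] + [B J object] + [B J object]
  take J:  [J object] + [J object] + [J object]
  take object:  [object] + [object] + [object]

G, E, I, Q, F, H, C, K, B, J, object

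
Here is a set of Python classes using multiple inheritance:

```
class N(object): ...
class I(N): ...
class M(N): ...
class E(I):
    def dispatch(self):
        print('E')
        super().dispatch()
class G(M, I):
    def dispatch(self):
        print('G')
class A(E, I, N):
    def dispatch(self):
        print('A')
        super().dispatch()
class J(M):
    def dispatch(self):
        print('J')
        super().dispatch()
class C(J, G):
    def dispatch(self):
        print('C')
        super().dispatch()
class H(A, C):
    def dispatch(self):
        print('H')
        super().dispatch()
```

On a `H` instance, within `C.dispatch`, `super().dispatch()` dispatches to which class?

J

L[H] = H + merge(L[A], L[C], [A C])
  take A:  [A E I N object] + [C J G M I N object] + [A C]
  take E:  [E I N object] + [C J G M I N object] + [C]
  take C:  [I N object] + [C J G M I N object] + [C]
  take J:  [I N object] + [J G M I N object]
  take G:  [I N object] + [G M I N object]
  take M:  [I N object] + [M I N object]
  take I:  [I N object] + [I N object]
  take N:  [N object] + [N object]
  take object:  [object] + [object]
MRO: H A E C J G M I N object
super() in C.dispatch on a H instance goes to the class after C in H's MRO: J.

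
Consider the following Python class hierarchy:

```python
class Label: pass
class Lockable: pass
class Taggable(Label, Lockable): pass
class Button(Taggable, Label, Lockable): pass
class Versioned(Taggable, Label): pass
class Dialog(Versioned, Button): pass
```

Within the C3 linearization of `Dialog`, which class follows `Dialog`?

Versioned

L[Dialog] = Dialog + merge(L[Versioned], L[Button], [Versioned Button])
  take Versioned:  [Versioned Taggable Label Lockable object] + [Button Taggable Label Lockable object] + [Versioned Button]
  take Button:  [Taggable Label Lockable object] + [Button Taggable Label Lockable object] + [Button]
  take Taggable:  [Taggable Label Lockable object] + [Taggable Label Lockable object]
  take Label:  [Label Lockable object] + [Label Lockable object]
  take Lockable:  [Lockable object] + [Lockable object]
  take object:  [object] + [object]
MRO: Dialog Versioned Button Taggable Label Lockable object
Dialog is at position 0; next is Versioned.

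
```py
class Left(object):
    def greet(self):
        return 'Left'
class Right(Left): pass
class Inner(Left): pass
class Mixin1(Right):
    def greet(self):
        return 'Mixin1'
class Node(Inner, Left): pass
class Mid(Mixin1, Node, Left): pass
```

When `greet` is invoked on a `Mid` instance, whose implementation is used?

Mixin1

L[Mid] = Mid + merge(L[Mixin1], L[Node], L[Left], [Mixin1 Node Left])
  take Mixin1:  [Mixin1 Right Left object] + [Node Inner Left object] + [Left object] + [Mixin1 Node Left]
  take Right:  [Right Left object] + [Node Inner Left object] + [Left object] + [Node Left]
  take Node:  [Left object] + [Node Inner Left object] + [Left object] + [Node Left]
  take Inner:  [Left object] + [Inner Left object] + [Left object] + [Left]
  take Left:  [Left object] + [Left object] + [Left object] + [Left]
  take object:  [object] + [object] + [object]
MRO: Mid Mixin1 Right Node Inner Left object
greet is defined in: Left, Mixin1. First along the MRO is Mixin1.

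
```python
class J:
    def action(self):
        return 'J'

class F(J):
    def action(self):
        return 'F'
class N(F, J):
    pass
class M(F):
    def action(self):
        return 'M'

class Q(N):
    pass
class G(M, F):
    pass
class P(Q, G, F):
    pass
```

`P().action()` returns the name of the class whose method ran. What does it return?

L[P] = P + merge(L[Q], L[G], L[F], [Q G F])
  take Q:  [Q N F J object] + [G M F J object] + [F J object] + [Q G F]
  take N:  [N F J object] + [G M F J object] + [F J object] + [G F]
  take G:  [F J object] + [G M F J object] + [F J object] + [G F]
  take M:  [F J object] + [M F J object] + [F J object] + [F]
  take F:  [F J object] + [F J object] + [F J object] + [F]
  take J:  [J object] + [J object] + [J object]
  take object:  [object] + [object] + [object]
MRO: P Q N G M F J object
action is defined in: F, J, M. First along the MRO is M.

M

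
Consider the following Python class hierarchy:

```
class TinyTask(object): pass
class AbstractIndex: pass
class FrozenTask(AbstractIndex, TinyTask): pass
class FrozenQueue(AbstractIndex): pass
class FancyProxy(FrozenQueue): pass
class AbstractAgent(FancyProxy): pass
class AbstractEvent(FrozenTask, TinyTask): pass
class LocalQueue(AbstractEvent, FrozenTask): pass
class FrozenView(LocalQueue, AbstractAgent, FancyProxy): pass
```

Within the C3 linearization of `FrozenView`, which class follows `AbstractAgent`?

L[FrozenView] = FrozenView + merge(L[LocalQueue], L[AbstractAgent], L[FancyProxy], [LocalQueue AbstractAgent FancyProxy])
  take LocalQueue:  [LocalQueue AbstractEvent FrozenTask AbstractIndex TinyTask object] + [AbstractAgent FancyProxy FrozenQueue AbstractIndex object] + [FancyProxy FrozenQueue AbstractIndex object] + [LocalQueue AbstractAgent FancyProxy]
  take AbstractEvent:  [AbstractEvent FrozenTask AbstractIndex TinyTask object] + [AbstractAgent FancyProxy FrozenQueue AbstractIndex object] + [FancyProxy FrozenQueue AbstractIndex object] + [AbstractAgent FancyProxy]
  take FrozenTask:  [FrozenTask AbstractIndex TinyTask object] + [AbstractAgent FancyProxy FrozenQueue AbstractIndex object] + [FancyProxy FrozenQueue AbstractIndex object] + [AbstractAgent FancyProxy]
  take AbstractAgent:  [AbstractIndex TinyTask object] + [AbstractAgent FancyProxy FrozenQueue AbstractIndex object] + [FancyProxy FrozenQueue AbstractIndex object] + [AbstractAgent FancyProxy]
  take FancyProxy:  [AbstractIndex TinyTask object] + [FancyProxy FrozenQueue AbstractIndex object] + [FancyProxy FrozenQueue AbstractIndex object] + [FancyProxy]
  take FrozenQueue:  [AbstractIndex TinyTask object] + [FrozenQueue AbstractIndex object] + [FrozenQueue AbstractIndex object]
  take AbstractIndex:  [AbstractIndex TinyTask object] + [AbstractIndex object] + [AbstractIndex object]
  take TinyTask:  [TinyTask object] + [object] + [object]
  take object:  [object] + [object] + [object]
MRO: FrozenView LocalQueue AbstractEvent FrozenTask AbstractAgent FancyProxy FrozenQueue AbstractIndex TinyTask object
AbstractAgent is at position 4; next is FancyProxy.

FancyProxy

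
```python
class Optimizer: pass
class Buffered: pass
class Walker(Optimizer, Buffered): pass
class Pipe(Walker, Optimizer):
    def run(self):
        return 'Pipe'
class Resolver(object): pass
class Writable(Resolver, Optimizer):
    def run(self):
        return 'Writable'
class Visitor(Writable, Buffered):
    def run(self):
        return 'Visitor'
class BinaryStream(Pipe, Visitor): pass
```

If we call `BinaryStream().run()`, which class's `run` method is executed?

Pipe

L[BinaryStream] = BinaryStream + merge(L[Pipe], L[Visitor], [Pipe Visitor])
  take Pipe:  [Pipe Walker Optimizer Buffered object] + [Visitor Writable Resolver Optimizer Buffered object] + [Pipe Visitor]
  take Walker:  [Walker Optimizer Buffered object] + [Visitor Writable Resolver Optimizer Buffered object] + [Visitor]
  take Visitor:  [Optimizer Buffered object] + [Visitor Writable Resolver Optimizer Buffered object] + [Visitor]
  take Writable:  [Optimizer Buffered object] + [Writable Resolver Optimizer Buffered object]
  take Resolver:  [Optimizer Buffered object] + [Resolver Optimizer Buffered object]
  take Optimizer:  [Optimizer Buffered object] + [Optimizer Buffered object]
  take Buffered:  [Buffered object] + [Buffered object]
  take object:  [object] + [object]
MRO: BinaryStream Pipe Walker Visitor Writable Resolver Optimizer Buffered object
run is defined in: Pipe, Visitor, Writable. First along the MRO is Pipe.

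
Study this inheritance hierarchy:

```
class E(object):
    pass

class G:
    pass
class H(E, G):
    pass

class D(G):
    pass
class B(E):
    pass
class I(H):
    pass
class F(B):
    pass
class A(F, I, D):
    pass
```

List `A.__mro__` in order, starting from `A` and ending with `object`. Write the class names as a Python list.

L[A] = A + merge(L[F], L[I], L[D], [F I D])
  take F:  [F B E object] + [I H E G object] + [D G object] + [F I D]
  take B:  [B E object] + [I H E G object] + [D G object] + [I D]
  take I:  [E object] + [I H E G object] + [D G object] + [I D]
  take H:  [E object] + [H E G object] + [D G object] + [D]
  take E:  [E object] + [E G object] + [D G object] + [D]
  take D:  [object] + [G object] + [D G object] + [D]
  take G:  [object] + [G object] + [G object]
  take object:  [object] + [object] + [object]

[A, F, B, I, H, E, D, G, object]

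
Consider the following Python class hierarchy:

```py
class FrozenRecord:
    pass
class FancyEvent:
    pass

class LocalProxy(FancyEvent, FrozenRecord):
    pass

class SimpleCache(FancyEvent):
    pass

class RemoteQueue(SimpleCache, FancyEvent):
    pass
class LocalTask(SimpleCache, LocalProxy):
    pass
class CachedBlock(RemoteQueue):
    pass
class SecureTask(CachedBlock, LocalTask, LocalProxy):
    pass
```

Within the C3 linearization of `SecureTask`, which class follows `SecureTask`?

L[SecureTask] = SecureTask + merge(L[CachedBlock], L[LocalTask], L[LocalProxy], [CachedBlock LocalTask LocalProxy])
  take CachedBlock:  [CachedBlock RemoteQueue SimpleCache FancyEvent object] + [LocalTask SimpleCache LocalProxy FancyEvent FrozenRecord object] + [LocalProxy FancyEvent FrozenRecord object] + [CachedBlock LocalTask LocalProxy]
  take RemoteQueue:  [RemoteQueue SimpleCache FancyEvent object] + [LocalTask SimpleCache LocalProxy FancyEvent FrozenRecord object] + [LocalProxy FancyEvent FrozenRecord object] + [LocalTask LocalProxy]
  take LocalTask:  [SimpleCache FancyEvent object] + [LocalTask SimpleCache LocalProxy FancyEvent FrozenRecord object] + [LocalProxy FancyEvent FrozenRecord object] + [LocalTask LocalProxy]
  take SimpleCache:  [SimpleCache FancyEvent object] + [SimpleCache LocalProxy FancyEvent FrozenRecord object] + [LocalProxy FancyEvent FrozenRecord object] + [LocalProxy]
  take LocalProxy:  [FancyEvent object] + [LocalProxy FancyEvent FrozenRecord object] + [LocalProxy FancyEvent FrozenRecord object] + [LocalProxy]
  take FancyEvent:  [FancyEvent object] + [FancyEvent FrozenRecord object] + [FancyEvent FrozenRecord object]
  take FrozenRecord:  [object] + [FrozenRecord object] + [FrozenRecord object]
  take object:  [object] + [object] + [object]
MRO: SecureTask CachedBlock RemoteQueue LocalTask SimpleCache LocalProxy FancyEvent FrozenRecord object
SecureTask is at position 0; next is CachedBlock.

CachedBlock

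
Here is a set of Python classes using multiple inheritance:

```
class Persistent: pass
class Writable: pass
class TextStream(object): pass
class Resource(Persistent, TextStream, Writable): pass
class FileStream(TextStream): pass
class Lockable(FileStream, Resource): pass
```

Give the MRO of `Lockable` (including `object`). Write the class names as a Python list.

L[Lockable] = Lockable + merge(L[FileStream], L[Resource], [FileStream Resource])
  take FileStream:  [FileStream TextStream object] + [Resource Persistent TextStream Writable object] + [FileStream Resource]
  take Resource:  [TextStream object] + [Resource Persistent TextStream Writable object] + [Resource]
  take Persistent:  [TextStream object] + [Persistent TextStream Writable object]
  take TextStream:  [TextStream object] + [TextStream Writable object]
  take Writable:  [object] + [Writable object]
  take object:  [object] + [object]

[Lockable, FileStream, Resource, Persistent, TextStream, Writable, object]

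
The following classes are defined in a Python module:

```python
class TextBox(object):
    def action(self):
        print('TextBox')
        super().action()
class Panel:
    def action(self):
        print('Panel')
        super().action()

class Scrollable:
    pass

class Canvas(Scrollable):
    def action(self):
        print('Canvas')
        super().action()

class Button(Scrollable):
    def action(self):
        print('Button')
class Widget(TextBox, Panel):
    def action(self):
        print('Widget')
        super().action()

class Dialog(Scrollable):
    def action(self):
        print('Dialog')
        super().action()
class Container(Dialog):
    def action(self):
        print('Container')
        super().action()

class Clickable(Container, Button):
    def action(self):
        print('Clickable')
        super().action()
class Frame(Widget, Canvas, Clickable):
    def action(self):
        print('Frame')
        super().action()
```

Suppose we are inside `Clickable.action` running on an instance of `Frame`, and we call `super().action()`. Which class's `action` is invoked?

Container

L[Frame] = Frame + merge(L[Widget], L[Canvas], L[Clickable], [Widget Canvas Clickable])
  take Widget:  [Widget TextBox Panel object] + [Canvas Scrollable object] + [Clickable Container Dialog Button Scrollable object] + [Widget Canvas Clickable]
  take TextBox:  [TextBox Panel object] + [Canvas Scrollable object] + [Clickable Container Dialog Button Scrollable object] + [Canvas Clickable]
  take Panel:  [Panel object] + [Canvas Scrollable object] + [Clickable Container Dialog Button Scrollable object] + [Canvas Clickable]
  take Canvas:  [object] + [Canvas Scrollable object] + [Clickable Container Dialog Button Scrollable object] + [Canvas Clickable]
  take Clickable:  [object] + [Scrollable object] + [Clickable Container Dialog Button Scrollable object] + [Clickable]
  take Container:  [object] + [Scrollable object] + [Container Dialog Button Scrollable object]
  take Dialog:  [object] + [Scrollable object] + [Dialog Button Scrollable object]
  take Button:  [object] + [Scrollable object] + [Button Scrollable object]
  take Scrollable:  [object] + [Scrollable object] + [Scrollable object]
  take object:  [object] + [object] + [object]
MRO: Frame Widget TextBox Panel Canvas Clickable Container Dialog Button Scrollable object
super() in Clickable.action on a Frame instance goes to the class after Clickable in Frame's MRO: Container.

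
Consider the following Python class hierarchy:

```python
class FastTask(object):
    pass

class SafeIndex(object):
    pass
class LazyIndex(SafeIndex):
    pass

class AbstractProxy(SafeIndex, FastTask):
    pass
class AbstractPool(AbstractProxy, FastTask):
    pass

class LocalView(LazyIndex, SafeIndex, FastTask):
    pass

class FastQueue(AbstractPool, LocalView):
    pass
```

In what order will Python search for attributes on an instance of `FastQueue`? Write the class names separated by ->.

FastQueue -> AbstractPool -> AbstractProxy -> LocalView -> LazyIndex -> SafeIndex -> FastTask -> object

L[FastQueue] = FastQueue + merge(L[AbstractPool], L[LocalView], [AbstractPool LocalView])
  take AbstractPool:  [AbstractPool AbstractProxy SafeIndex FastTask object] + [LocalView LazyIndex SafeIndex FastTask object] + [AbstractPool LocalView]
  take AbstractProxy:  [AbstractProxy SafeIndex FastTask object] + [LocalView LazyIndex SafeIndex FastTask object] + [LocalView]
  take LocalView:  [SafeIndex FastTask object] + [LocalView LazyIndex SafeIndex FastTask object] + [LocalView]
  take LazyIndex:  [SafeIndex FastTask object] + [LazyIndex SafeIndex FastTask object]
  take SafeIndex:  [SafeIndex FastTask object] + [SafeIndex FastTask object]
  take FastTask:  [FastTask object] + [FastTask object]
  take object:  [object] + [object]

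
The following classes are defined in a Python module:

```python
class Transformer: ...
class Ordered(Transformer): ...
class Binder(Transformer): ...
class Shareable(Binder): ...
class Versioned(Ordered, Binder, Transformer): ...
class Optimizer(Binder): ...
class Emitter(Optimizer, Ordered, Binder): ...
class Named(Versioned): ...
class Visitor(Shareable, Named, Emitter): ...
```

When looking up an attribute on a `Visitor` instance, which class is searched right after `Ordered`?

Binder

L[Visitor] = Visitor + merge(L[Shareable], L[Named], L[Emitter], [Shareable Named Emitter])
  take Shareable:  [Shareable Binder Transformer object] + [Named Versioned Ordered Binder Transformer object] + [Emitter Optimizer Ordered Binder Transformer object] + [Shareable Named Emitter]
  take Named:  [Binder Transformer object] + [Named Versioned Ordered Binder Transformer object] + [Emitter Optimizer Ordered Binder Transformer object] + [Named Emitter]
  take Versioned:  [Binder Transformer object] + [Versioned Ordered Binder Transformer object] + [Emitter Optimizer Ordered Binder Transformer object] + [Emitter]
  take Emitter:  [Binder Transformer object] + [Ordered Binder Transformer object] + [Emitter Optimizer Ordered Binder Transformer object] + [Emitter]
  take Optimizer:  [Binder Transformer object] + [Ordered Binder Transformer object] + [Optimizer Ordered Binder Transformer object]
  take Ordered:  [Binder Transformer object] + [Ordered Binder Transformer object] + [Ordered Binder Transformer object]
  take Binder:  [Binder Transformer object] + [Binder Transformer object] + [Binder Transformer object]
  take Transformer:  [Transformer object] + [Transformer object] + [Transformer object]
  take object:  [object] + [object] + [object]
MRO: Visitor Shareable Named Versioned Emitter Optimizer Ordered Binder Transformer object
Ordered is at position 6; next is Binder.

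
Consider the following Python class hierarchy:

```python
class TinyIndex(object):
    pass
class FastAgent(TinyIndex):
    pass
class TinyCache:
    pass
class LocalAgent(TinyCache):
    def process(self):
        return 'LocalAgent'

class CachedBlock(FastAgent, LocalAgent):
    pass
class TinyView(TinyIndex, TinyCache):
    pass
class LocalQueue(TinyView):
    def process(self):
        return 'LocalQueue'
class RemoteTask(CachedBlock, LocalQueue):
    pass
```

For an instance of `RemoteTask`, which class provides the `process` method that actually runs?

L[RemoteTask] = RemoteTask + merge(L[CachedBlock], L[LocalQueue], [CachedBlock LocalQueue])
  take CachedBlock:  [CachedBlock FastAgent TinyIndex LocalAgent TinyCache object] + [LocalQueue TinyView TinyIndex TinyCache object] + [CachedBlock LocalQueue]
  take FastAgent:  [FastAgent TinyIndex LocalAgent TinyCache object] + [LocalQueue TinyView TinyIndex TinyCache object] + [LocalQueue]
  take LocalQueue:  [TinyIndex LocalAgent TinyCache object] + [LocalQueue TinyView TinyIndex TinyCache object] + [LocalQueue]
  take TinyView:  [TinyIndex LocalAgent TinyCache object] + [TinyView TinyIndex TinyCache object]
  take TinyIndex:  [TinyIndex LocalAgent TinyCache object] + [TinyIndex TinyCache object]
  take LocalAgent:  [LocalAgent TinyCache object] + [TinyCache object]
  take TinyCache:  [TinyCache object] + [TinyCache object]
  take object:  [object] + [object]
MRO: RemoteTask CachedBlock FastAgent LocalQueue TinyView TinyIndex LocalAgent TinyCache object
process is defined in: LocalAgent, LocalQueue. First along the MRO is LocalQueue.

LocalQueue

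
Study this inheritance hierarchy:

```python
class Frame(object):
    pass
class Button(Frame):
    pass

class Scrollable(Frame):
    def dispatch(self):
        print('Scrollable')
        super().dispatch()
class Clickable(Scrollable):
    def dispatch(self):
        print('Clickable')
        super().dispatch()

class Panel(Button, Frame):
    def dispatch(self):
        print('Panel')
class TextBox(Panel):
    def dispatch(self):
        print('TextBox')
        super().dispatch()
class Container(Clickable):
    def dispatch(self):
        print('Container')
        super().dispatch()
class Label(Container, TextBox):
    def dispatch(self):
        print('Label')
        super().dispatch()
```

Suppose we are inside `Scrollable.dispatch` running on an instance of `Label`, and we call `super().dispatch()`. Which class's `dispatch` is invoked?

TextBox

L[Label] = Label + merge(L[Container], L[TextBox], [Container TextBox])
  take Container:  [Container Clickable Scrollable Frame object] + [TextBox Panel Button Frame object] + [Container TextBox]
  take Clickable:  [Clickable Scrollable Frame object] + [TextBox Panel Button Frame object] + [TextBox]
  take Scrollable:  [Scrollable Frame object] + [TextBox Panel Button Frame object] + [TextBox]
  take TextBox:  [Frame object] + [TextBox Panel Button Frame object] + [TextBox]
  take Panel:  [Frame object] + [Panel Button Frame object]
  take Button:  [Frame object] + [Button Frame object]
  take Frame:  [Frame object] + [Frame object]
  take object:  [object] + [object]
MRO: Label Container Clickable Scrollable TextBox Panel Button Frame object
super() in Scrollable.dispatch on a Label instance goes to the class after Scrollable in Label's MRO: TextBox.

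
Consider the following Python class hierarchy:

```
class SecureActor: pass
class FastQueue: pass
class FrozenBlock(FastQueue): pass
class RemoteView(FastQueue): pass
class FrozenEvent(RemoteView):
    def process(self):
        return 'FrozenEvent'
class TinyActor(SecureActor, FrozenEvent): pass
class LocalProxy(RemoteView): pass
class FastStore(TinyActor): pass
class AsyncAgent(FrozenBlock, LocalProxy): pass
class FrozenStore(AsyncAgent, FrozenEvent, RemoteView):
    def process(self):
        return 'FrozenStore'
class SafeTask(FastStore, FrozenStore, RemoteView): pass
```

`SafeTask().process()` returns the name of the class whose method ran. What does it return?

L[SafeTask] = SafeTask + merge(L[FastStore], L[FrozenStore], L[RemoteView], [FastStore FrozenStore RemoteView])
  take FastStore:  [FastStore TinyActor SecureActor FrozenEvent RemoteView FastQueue object] + [FrozenStore AsyncAgent FrozenBlock LocalProxy FrozenEvent RemoteView FastQueue object] + [RemoteView FastQueue object] + [FastStore FrozenStore RemoteView]
  take TinyActor:  [TinyActor SecureActor FrozenEvent RemoteView FastQueue object] + [FrozenStore AsyncAgent FrozenBlock LocalProxy FrozenEvent RemoteView FastQueue object] + [RemoteView FastQueue object] + [FrozenStore RemoteView]
  take SecureActor:  [SecureActor FrozenEvent RemoteView FastQueue object] + [FrozenStore AsyncAgent FrozenBlock LocalProxy FrozenEvent RemoteView FastQueue object] + [RemoteView FastQueue object] + [FrozenStore RemoteView]
  take FrozenStore:  [FrozenEvent RemoteView FastQueue object] + [FrozenStore AsyncAgent FrozenBlock LocalProxy FrozenEvent RemoteView FastQueue object] + [RemoteView FastQueue object] + [FrozenStore RemoteView]
  take AsyncAgent:  [FrozenEvent RemoteView FastQueue object] + [AsyncAgent FrozenBlock LocalProxy FrozenEvent RemoteView FastQueue object] + [RemoteView FastQueue object] + [RemoteView]
  take FrozenBlock:  [FrozenEvent RemoteView FastQueue object] + [FrozenBlock LocalProxy FrozenEvent RemoteView FastQueue object] + [RemoteView FastQueue object] + [RemoteView]
  take LocalProxy:  [FrozenEvent RemoteView FastQueue object] + [LocalProxy FrozenEvent RemoteView FastQueue object] + [RemoteView FastQueue object] + [RemoteView]
  take FrozenEvent:  [FrozenEvent RemoteView FastQueue object] + [FrozenEvent RemoteView FastQueue object] + [RemoteView FastQueue object] + [RemoteView]
  take RemoteView:  [RemoteView FastQueue object] + [RemoteView FastQueue object] + [RemoteView FastQueue object] + [RemoteView]
  take FastQueue:  [FastQueue object] + [FastQueue object] + [FastQueue object]
  take object:  [object] + [object] + [object]
MRO: SafeTask FastStore TinyActor SecureActor FrozenStore AsyncAgent FrozenBlock LocalProxy FrozenEvent RemoteView FastQueue object
process is defined in: FrozenEvent, FrozenStore. First along the MRO is FrozenStore.

FrozenStore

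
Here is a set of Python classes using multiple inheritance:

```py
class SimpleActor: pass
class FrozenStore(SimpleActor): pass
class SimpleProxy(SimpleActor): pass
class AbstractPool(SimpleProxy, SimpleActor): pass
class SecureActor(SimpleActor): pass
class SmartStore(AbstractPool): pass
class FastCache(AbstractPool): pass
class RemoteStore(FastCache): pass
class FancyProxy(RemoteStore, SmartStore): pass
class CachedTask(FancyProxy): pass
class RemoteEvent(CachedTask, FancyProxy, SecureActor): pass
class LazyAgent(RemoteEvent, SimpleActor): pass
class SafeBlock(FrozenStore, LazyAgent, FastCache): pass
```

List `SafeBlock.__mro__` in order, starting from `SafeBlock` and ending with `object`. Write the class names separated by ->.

SafeBlock -> FrozenStore -> LazyAgent -> RemoteEvent -> CachedTask -> FancyProxy -> RemoteStore -> FastCache -> SmartStore -> AbstractPool -> SimpleProxy -> SecureActor -> SimpleActor -> object

L[SafeBlock] = SafeBlock + merge(L[FrozenStore], L[LazyAgent], L[FastCache], [FrozenStore LazyAgent FastCache])
  take FrozenStore:  [FrozenStore SimpleActor object] + [LazyAgent RemoteEvent CachedTask FancyProxy RemoteStore FastCache SmartStore AbstractPool SimpleProxy SecureActor SimpleActor object] + [FastCache AbstractPool SimpleProxy SimpleActor object] + [FrozenStore LazyAgent FastCache]
  take LazyAgent:  [SimpleActor object] + [LazyAgent RemoteEvent CachedTask FancyProxy RemoteStore FastCache SmartStore AbstractPool SimpleProxy SecureActor SimpleActor object] + [FastCache AbstractPool SimpleProxy SimpleActor object] + [LazyAgent FastCache]
  take RemoteEvent:  [SimpleActor object] + [RemoteEvent CachedTask FancyProxy RemoteStore FastCache SmartStore AbstractPool SimpleProxy SecureActor SimpleActor object] + [FastCache AbstractPool SimpleProxy SimpleActor object] + [FastCache]
  take CachedTask:  [SimpleActor object] + [CachedTask FancyProxy RemoteStore FastCache SmartStore AbstractPool SimpleProxy SecureActor SimpleActor object] + [FastCache AbstractPool SimpleProxy SimpleActor object] + [FastCache]
  take FancyProxy:  [SimpleActor object] + [FancyProxy RemoteStore FastCache SmartStore AbstractPool SimpleProxy SecureActor SimpleActor object] + [FastCache AbstractPool SimpleProxy SimpleActor object] + [FastCache]
  take RemoteStore:  [SimpleActor object] + [RemoteStore FastCache SmartStore AbstractPool SimpleProxy SecureActor SimpleActor object] + [FastCache AbstractPool SimpleProxy SimpleActor object] + [FastCache]
  take FastCache:  [SimpleActor object] + [FastCache SmartStore AbstractPool SimpleProxy SecureActor SimpleActor object] + [FastCache AbstractPool SimpleProxy SimpleActor object] + [FastCache]
  take SmartStore:  [SimpleActor object] + [SmartStore AbstractPool SimpleProxy SecureActor SimpleActor object] + [AbstractPool SimpleProxy SimpleActor object]
  take AbstractPool:  [SimpleActor object] + [AbstractPool SimpleProxy SecureActor SimpleActor object] + [AbstractPool SimpleProxy SimpleActor object]
  take SimpleProxy:  [SimpleActor object] + [SimpleProxy SecureActor SimpleActor object] + [SimpleProxy SimpleActor object]
  take SecureActor:  [SimpleActor object] + [SecureActor SimpleActor object] + [SimpleActor object]
  take SimpleActor:  [SimpleActor object] + [SimpleActor object] + [SimpleActor object]
  take object:  [object] + [object] + [object]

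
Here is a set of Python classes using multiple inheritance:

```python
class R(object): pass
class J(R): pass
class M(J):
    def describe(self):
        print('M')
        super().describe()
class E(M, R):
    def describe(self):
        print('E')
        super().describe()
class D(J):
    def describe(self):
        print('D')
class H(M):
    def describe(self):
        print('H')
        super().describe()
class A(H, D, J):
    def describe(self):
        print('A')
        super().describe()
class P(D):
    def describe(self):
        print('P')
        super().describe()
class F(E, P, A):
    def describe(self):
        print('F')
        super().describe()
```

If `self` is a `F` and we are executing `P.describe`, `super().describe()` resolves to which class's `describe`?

A

L[F] = F + merge(L[E], L[P], L[A], [E P A])
  take E:  [E M J R object] + [P D J R object] + [A H M D J R object] + [E P A]
  take P:  [M J R object] + [P D J R object] + [A H M D J R object] + [P A]
  take A:  [M J R object] + [D J R object] + [A H M D J R object] + [A]
  take H:  [M J R object] + [D J R object] + [H M D J R object]
  take M:  [M J R object] + [D J R object] + [M D J R object]
  take D:  [J R object] + [D J R object] + [D J R object]
  take J:  [J R object] + [J R object] + [J R object]
  take R:  [R object] + [R object] + [R object]
  take object:  [object] + [object] + [object]
MRO: F E P A H M D J R object
super() in P.describe on a F instance goes to the class after P in F's MRO: A.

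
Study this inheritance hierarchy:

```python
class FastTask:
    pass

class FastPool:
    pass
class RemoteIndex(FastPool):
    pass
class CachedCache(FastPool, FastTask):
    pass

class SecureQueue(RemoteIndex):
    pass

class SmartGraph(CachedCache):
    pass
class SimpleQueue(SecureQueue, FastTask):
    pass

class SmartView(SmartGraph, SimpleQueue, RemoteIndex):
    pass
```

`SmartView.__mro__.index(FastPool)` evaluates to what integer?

6

L[SmartView] = SmartView + merge(L[SmartGraph], L[SimpleQueue], L[RemoteIndex], [SmartGraph SimpleQueue RemoteIndex])
  take SmartGraph:  [SmartGraph CachedCache FastPool FastTask object] + [SimpleQueue SecureQueue RemoteIndex FastPool FastTask object] + [RemoteIndex FastPool object] + [SmartGraph SimpleQueue RemoteIndex]
  take CachedCache:  [CachedCache FastPool FastTask object] + [SimpleQueue SecureQueue RemoteIndex FastPool FastTask object] + [RemoteIndex FastPool object] + [SimpleQueue RemoteIndex]
  take SimpleQueue:  [FastPool FastTask object] + [SimpleQueue SecureQueue RemoteIndex FastPool FastTask object] + [RemoteIndex FastPool object] + [SimpleQueue RemoteIndex]
  take SecureQueue:  [FastPool FastTask object] + [SecureQueue RemoteIndex FastPool FastTask object] + [RemoteIndex FastPool object] + [RemoteIndex]
  take RemoteIndex:  [FastPool FastTask object] + [RemoteIndex FastPool FastTask object] + [RemoteIndex FastPool object] + [RemoteIndex]
  take FastPool:  [FastPool FastTask object] + [FastPool FastTask object] + [FastPool object]
  take FastTask:  [FastTask object] + [FastTask object] + [object]
  take object:  [object] + [object] + [object]
MRO: SmartView SmartGraph CachedCache SimpleQueue SecureQueue RemoteIndex FastPool FastTask object
FastPool sits at index 6.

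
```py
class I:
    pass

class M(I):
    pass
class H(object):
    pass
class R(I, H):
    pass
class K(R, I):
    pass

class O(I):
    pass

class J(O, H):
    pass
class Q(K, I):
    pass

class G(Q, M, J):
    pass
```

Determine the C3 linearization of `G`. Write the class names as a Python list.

[G, Q, K, R, M, J, O, I, H, object]

L[G] = G + merge(L[Q], L[M], L[J], [Q M J])
  take Q:  [Q K R I H object] + [M I object] + [J O I H object] + [Q M J]
  take K:  [K R I H object] + [M I object] + [J O I H object] + [M J]
  take R:  [R I H object] + [M I object] + [J O I H object] + [M J]
  take M:  [I H object] + [M I object] + [J O I H object] + [M J]
  take J:  [I H object] + [I object] + [J O I H object] + [J]
  take O:  [I H object] + [I object] + [O I H object]
  take I:  [I H object] + [I object] + [I H object]
  take H:  [H object] + [object] + [H object]
  take object:  [object] + [object] + [object]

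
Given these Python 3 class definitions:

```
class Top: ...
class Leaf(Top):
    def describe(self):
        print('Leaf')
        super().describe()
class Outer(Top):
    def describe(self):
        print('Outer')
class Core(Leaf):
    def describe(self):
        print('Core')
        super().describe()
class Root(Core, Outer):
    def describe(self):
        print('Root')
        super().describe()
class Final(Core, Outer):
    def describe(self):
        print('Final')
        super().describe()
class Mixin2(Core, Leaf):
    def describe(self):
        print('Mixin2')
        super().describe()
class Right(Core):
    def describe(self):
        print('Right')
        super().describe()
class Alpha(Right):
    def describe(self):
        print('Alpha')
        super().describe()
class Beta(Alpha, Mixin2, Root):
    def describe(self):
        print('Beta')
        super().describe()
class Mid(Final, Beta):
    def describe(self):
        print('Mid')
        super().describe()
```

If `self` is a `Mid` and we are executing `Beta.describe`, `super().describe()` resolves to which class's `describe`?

Alpha

L[Mid] = Mid + merge(L[Final], L[Beta], [Final Beta])
  take Final:  [Final Core Leaf Outer Top object] + [Beta Alpha Right Mixin2 Root Core Leaf Outer Top object] + [Final Beta]
  take Beta:  [Core Leaf Outer Top object] + [Beta Alpha Right Mixin2 Root Core Leaf Outer Top object] + [Beta]
  take Alpha:  [Core Leaf Outer Top object] + [Alpha Right Mixin2 Root Core Leaf Outer Top object]
  take Right:  [Core Leaf Outer Top object] + [Right Mixin2 Root Core Leaf Outer Top object]
  take Mixin2:  [Core Leaf Outer Top object] + [Mixin2 Root Core Leaf Outer Top object]
  take Root:  [Core Leaf Outer Top object] + [Root Core Leaf Outer Top object]
  take Core:  [Core Leaf Outer Top object] + [Core Leaf Outer Top object]
  take Leaf:  [Leaf Outer Top object] + [Leaf Outer Top object]
  take Outer:  [Outer Top object] + [Outer Top object]
  take Top:  [Top object] + [Top object]
  take object:  [object] + [object]
MRO: Mid Final Beta Alpha Right Mixin2 Root Core Leaf Outer Top object
super() in Beta.describe on a Mid instance goes to the class after Beta in Mid's MRO: Alpha.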